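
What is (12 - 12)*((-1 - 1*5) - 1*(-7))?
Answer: 0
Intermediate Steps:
(12 - 12)*((-1 - 1*5) - 1*(-7)) = 0*((-1 - 5) + 7) = 0*(-6 + 7) = 0*1 = 0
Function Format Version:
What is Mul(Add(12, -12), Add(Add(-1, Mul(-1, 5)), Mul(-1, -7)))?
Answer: 0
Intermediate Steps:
Mul(Add(12, -12), Add(Add(-1, Mul(-1, 5)), Mul(-1, -7))) = Mul(0, Add(Add(-1, -5), 7)) = Mul(0, Add(-6, 7)) = Mul(0, 1) = 0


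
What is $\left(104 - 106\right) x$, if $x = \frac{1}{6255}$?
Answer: $- \frac{2}{6255} \approx -0.00031974$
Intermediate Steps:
$x = \frac{1}{6255} \approx 0.00015987$
$\left(104 - 106\right) x = \left(104 - 106\right) \frac{1}{6255} = \left(-2\right) \frac{1}{6255} = - \frac{2}{6255}$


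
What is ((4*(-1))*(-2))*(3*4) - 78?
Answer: 18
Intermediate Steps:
((4*(-1))*(-2))*(3*4) - 78 = -4*(-2)*12 - 78 = 8*12 - 78 = 96 - 78 = 18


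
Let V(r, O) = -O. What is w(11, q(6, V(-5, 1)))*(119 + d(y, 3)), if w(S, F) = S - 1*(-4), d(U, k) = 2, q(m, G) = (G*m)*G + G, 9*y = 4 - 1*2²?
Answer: 1815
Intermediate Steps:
y = 0 (y = (4 - 1*2²)/9 = (4 - 1*4)/9 = (4 - 4)/9 = (⅑)*0 = 0)
q(m, G) = G + m*G² (q(m, G) = m*G² + G = G + m*G²)
w(S, F) = 4 + S (w(S, F) = S + 4 = 4 + S)
w(11, q(6, V(-5, 1)))*(119 + d(y, 3)) = (4 + 11)*(119 + 2) = 15*121 = 1815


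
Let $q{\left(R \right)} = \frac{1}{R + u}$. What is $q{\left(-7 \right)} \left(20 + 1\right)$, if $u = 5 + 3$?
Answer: $21$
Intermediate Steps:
$u = 8$
$q{\left(R \right)} = \frac{1}{8 + R}$ ($q{\left(R \right)} = \frac{1}{R + 8} = \frac{1}{8 + R}$)
$q{\left(-7 \right)} \left(20 + 1\right) = \frac{20 + 1}{8 - 7} = 1^{-1} \cdot 21 = 1 \cdot 21 = 21$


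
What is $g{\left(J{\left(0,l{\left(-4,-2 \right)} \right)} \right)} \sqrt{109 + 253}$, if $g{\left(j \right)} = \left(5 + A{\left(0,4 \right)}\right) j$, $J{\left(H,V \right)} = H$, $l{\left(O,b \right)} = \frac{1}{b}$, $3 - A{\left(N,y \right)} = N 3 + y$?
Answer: $0$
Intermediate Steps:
$A{\left(N,y \right)} = 3 - y - 3 N$ ($A{\left(N,y \right)} = 3 - \left(N 3 + y\right) = 3 - \left(3 N + y\right) = 3 - \left(y + 3 N\right) = 3 - y - 3 N$)
$g{\left(j \right)} = 4 j$ ($g{\left(j \right)} = \left(5 - 1\right) j = 4 j$)
$g{\left(J{\left(0,l{\left(-4,-2 \right)} \right)} \right)} \sqrt{109 + 253} = 4 \cdot 0 \sqrt{109 + 253} = 0 \sqrt{362} = 0$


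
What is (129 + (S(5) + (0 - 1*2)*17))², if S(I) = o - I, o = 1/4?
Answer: 130321/16 ≈ 8145.1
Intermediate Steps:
o = ¼ ≈ 0.25000
S(I) = ¼ - I
(129 + (S(5) + (0 - 1*2)*17))² = (129 + ((¼ - 1*5) + (0 - 1*2)*17))² = (129 + ((¼ - 5) + (0 - 2)*17))² = (129 + (-19/4 - 2*17))² = (129 + (-19/4 - 34))² = (129 - 155/4)² = (361/4)² = 130321/16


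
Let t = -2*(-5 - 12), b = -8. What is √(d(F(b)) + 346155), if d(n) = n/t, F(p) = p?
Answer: √100038727/17 ≈ 588.35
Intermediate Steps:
t = 34 (t = -2*(-17) = 34)
d(n) = n/34
√(d(F(b)) + 346155) = √((1/34)*(-8) + 346155) = √(-4/17 + 346155) = √(5884631/17) = √100038727/17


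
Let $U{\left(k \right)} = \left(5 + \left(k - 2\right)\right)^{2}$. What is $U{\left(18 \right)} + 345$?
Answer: $786$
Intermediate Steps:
$U{\left(k \right)} = \left(3 + k\right)^{2}$ ($U{\left(k \right)} = \left(5 + \left(-2 + k\right)\right)^{2} = \left(3 + k\right)^{2}$)
$U{\left(18 \right)} + 345 = \left(3 + 18\right)^{2} + 345 = 21^{2} + 345 = 441 + 345 = 786$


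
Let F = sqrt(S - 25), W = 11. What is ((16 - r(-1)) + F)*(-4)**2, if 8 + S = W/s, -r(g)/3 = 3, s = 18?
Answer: 400 + 8*I*sqrt(1166)/3 ≈ 400.0 + 91.058*I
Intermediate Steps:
r(g) = -9 (r(g) = -3*3 = -9)
S = -133/18 (S = -8 + 11/18 = -133/18 ≈ -7.3889)
F = I*sqrt(1166)/6 (F = sqrt(-133/18 - 25) = sqrt(-583/18) = I*sqrt(1166)/6 ≈ 5.6911*I)
((16 - r(-1)) + F)*(-4)**2 = ((16 - 1*(-9)) + I*sqrt(1166)/6)*(-4)**2 = ((16 + 9) + I*sqrt(1166)/6)*16 = (25 + I*sqrt(1166)/6)*16 = 400 + 8*I*sqrt(1166)/3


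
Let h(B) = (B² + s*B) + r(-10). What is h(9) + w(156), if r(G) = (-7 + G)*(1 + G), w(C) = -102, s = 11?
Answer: 231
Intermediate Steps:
r(G) = (1 + G)*(-7 + G)
h(B) = 153 + B² + 11*B (h(B) = (B² + 11*B) + (-7 + (-10)² - 6*(-10)) = (B² + 11*B) + (-7 + 100 + 60) = (B² + 11*B) + 153 = 153 + B² + 11*B)
h(9) + w(156) = (153 + 9² + 11*9) - 102 = (153 + 81 + 99) - 102 = 333 - 102 = 231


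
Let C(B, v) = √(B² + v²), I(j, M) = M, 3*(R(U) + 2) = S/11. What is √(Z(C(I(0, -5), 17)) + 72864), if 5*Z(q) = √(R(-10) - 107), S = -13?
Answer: √(1983722400 + 3135*I*√330)/165 ≈ 269.93 + 0.0038747*I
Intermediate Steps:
R(U) = -79/33 (R(U) = -2 + (-13/11)/3 = -2 + (-13*1/11)/3 = -2 + (⅓)*(-13/11) = -2 - 13/33 = -79/33)
Z(q) = 19*I*√330/165 (Z(q) = √(-79/33 - 107)/5 = √(-3610/33)/5 = (19*I*√330/33)/5 = 19*I*√330/165)
√(Z(C(I(0, -5), 17)) + 72864) = √(19*I*√330/165 + 72864) = √(72864 + 19*I*√330/165)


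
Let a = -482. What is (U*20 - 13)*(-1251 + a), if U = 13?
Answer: -428051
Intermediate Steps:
(U*20 - 13)*(-1251 + a) = (13*20 - 13)*(-1251 - 482) = (260 - 13)*(-1733) = 247*(-1733) = -428051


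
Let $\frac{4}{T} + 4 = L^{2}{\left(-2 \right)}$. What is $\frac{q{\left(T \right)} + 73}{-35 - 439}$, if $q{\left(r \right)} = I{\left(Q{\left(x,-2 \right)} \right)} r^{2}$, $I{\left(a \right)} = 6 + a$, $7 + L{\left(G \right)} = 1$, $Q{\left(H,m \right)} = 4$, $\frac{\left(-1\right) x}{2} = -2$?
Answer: $- \frac{2341}{15168} \approx -0.15434$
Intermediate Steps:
$x = 4$ ($x = \left(-2\right) \left(-2\right) = 4$)
$L{\left(G \right)} = -6$ ($L{\left(G \right)} = -7 + 1 = -6$)
$T = \frac{1}{8}$ ($T = \frac{4}{-4 + \left(-6\right)^{2}} = \frac{4}{-4 + 36} = \frac{4}{32} = 4 \cdot \frac{1}{32} = \frac{1}{8} \approx 0.125$)
$q{\left(r \right)} = 10 r^{2}$ ($q{\left(r \right)} = \left(6 + 4\right) r^{2} = 10 r^{2}$)
$\frac{q{\left(T \right)} + 73}{-35 - 439} = \frac{\frac{10}{64} + 73}{-35 - 439} = \frac{10 \cdot \frac{1}{64} + 73}{-474} = \left(\frac{5}{32} + 73\right) \left(- \frac{1}{474}\right) = \frac{2341}{32} \left(- \frac{1}{474}\right) = - \frac{2341}{15168}$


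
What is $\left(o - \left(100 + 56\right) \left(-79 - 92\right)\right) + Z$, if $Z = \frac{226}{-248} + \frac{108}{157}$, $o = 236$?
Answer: $\frac{523918467}{19468} \approx 26912.0$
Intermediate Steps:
$Z = - \frac{4349}{19468}$ ($Z = 226 \left(- \frac{1}{248}\right) + 108 \cdot \frac{1}{157} = - \frac{113}{124} + \frac{108}{157} = - \frac{4349}{19468} \approx -0.22339$)
$\left(o - \left(100 + 56\right) \left(-79 - 92\right)\right) + Z = \left(236 - \left(100 + 56\right) \left(-79 - 92\right)\right) - \frac{4349}{19468} = \left(236 - 156 \left(-171\right)\right) - \frac{4349}{19468} = \left(236 - -26676\right) - \frac{4349}{19468} = \left(236 + 26676\right) - \frac{4349}{19468} = 26912 - \frac{4349}{19468} = \frac{523918467}{19468}$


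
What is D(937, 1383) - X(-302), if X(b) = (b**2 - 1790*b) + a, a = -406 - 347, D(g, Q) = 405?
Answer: -630626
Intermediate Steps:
a = -753
X(b) = -753 + b**2 - 1790*b (X(b) = (b**2 - 1790*b) - 753 = -753 + b**2 - 1790*b)
D(937, 1383) - X(-302) = 405 - (-753 + (-302)**2 - 1790*(-302)) = 405 - (-753 + 91204 + 540580) = 405 - 1*631031 = 405 - 631031 = -630626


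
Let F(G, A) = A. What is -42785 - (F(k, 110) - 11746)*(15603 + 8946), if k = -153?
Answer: 285609379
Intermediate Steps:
-42785 - (F(k, 110) - 11746)*(15603 + 8946) = -42785 - (110 - 11746)*(15603 + 8946) = -42785 - (-11636)*24549 = -42785 - 1*(-285652164) = -42785 + 285652164 = 285609379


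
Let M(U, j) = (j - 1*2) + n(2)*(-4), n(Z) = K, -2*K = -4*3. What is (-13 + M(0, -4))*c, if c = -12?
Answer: 516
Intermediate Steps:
K = 6 (K = -(-2)*3 = -1/2*(-12) = 6)
n(Z) = 6
M(U, j) = -26 + j (M(U, j) = (j - 1*2) + 6*(-4) = (j - 2) - 24 = (-2 + j) - 24 = -26 + j)
(-13 + M(0, -4))*c = (-13 + (-26 - 4))*(-12) = (-13 - 30)*(-12) = -43*(-12) = 516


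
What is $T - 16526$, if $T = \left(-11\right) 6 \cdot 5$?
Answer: $-16856$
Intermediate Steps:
$T = -330$ ($T = \left(-66\right) 5 = -330$)
$T - 16526 = -330 - 16526 = -16856$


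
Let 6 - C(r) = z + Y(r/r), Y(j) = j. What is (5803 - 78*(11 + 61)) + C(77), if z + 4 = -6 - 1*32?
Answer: 234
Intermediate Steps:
z = -42 (z = -4 + (-6 - 1*32) = -4 + (-6 - 32) = -4 - 38 = -42)
C(r) = 47 (C(r) = 6 - (-42 + r/r) = 6 - (-42 + 1) = 6 - 1*(-41) = 6 + 41 = 47)
(5803 - 78*(11 + 61)) + C(77) = (5803 - 78*(11 + 61)) + 47 = (5803 - 78*72) + 47 = (5803 - 5616) + 47 = 187 + 47 = 234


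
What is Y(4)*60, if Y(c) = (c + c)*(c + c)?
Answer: 3840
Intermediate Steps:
Y(c) = 4*c² (Y(c) = (2*c)*(2*c) = 4*c²)
Y(4)*60 = (4*4²)*60 = (4*16)*60 = 64*60 = 3840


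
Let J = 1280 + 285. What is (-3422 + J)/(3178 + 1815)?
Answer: -1857/4993 ≈ -0.37192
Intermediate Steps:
J = 1565
(-3422 + J)/(3178 + 1815) = (-3422 + 1565)/(3178 + 1815) = -1857/4993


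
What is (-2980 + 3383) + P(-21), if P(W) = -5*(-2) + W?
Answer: 392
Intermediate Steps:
P(W) = 10 + W
(-2980 + 3383) + P(-21) = (-2980 + 3383) + (10 - 21) = 403 - 11 = 392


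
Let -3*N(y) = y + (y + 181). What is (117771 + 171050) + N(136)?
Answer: 288670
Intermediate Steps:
N(y) = -181/3 - 2*y/3 (N(y) = -(y + (y + 181))/3 = -(y + (181 + y))/3 = -(181 + 2*y)/3 = -181/3 - 2*y/3)
(117771 + 171050) + N(136) = (117771 + 171050) + (-181/3 - 2/3*136) = 288821 + (-181/3 - 272/3) = 288821 - 151 = 288670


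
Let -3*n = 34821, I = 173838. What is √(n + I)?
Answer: √162231 ≈ 402.78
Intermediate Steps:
n = -11607 (n = -⅓*34821 = -11607)
√(n + I) = √(-11607 + 173838) = √162231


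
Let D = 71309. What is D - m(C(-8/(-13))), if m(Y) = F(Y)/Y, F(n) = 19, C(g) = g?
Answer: 570225/8 ≈ 71278.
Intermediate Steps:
m(Y) = 19/Y
D - m(C(-8/(-13))) = 71309 - 19/((-8/(-13))) = 71309 - 19/((-8*(-1/13))) = 71309 - 19/8/13 = 71309 - 19*13/8 = 71309 - 1*247/8 = 71309 - 247/8 = 570225/8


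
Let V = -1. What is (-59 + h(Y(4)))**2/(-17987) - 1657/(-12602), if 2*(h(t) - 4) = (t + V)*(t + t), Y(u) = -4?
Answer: 14367009/226672174 ≈ 0.063382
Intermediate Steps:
h(t) = 4 + t*(-1 + t) (h(t) = 4 + ((t - 1)*(t + t))/2 = 4 + ((-1 + t)*(2*t))/2 = 4 + (2*t*(-1 + t))/2 = 4 + t*(-1 + t))
(-59 + h(Y(4)))**2/(-17987) - 1657/(-12602) = (-59 + (4 + (-4)**2 - 1*(-4)))**2/(-17987) - 1657/(-12602) = (-59 + (4 + 16 + 4))**2*(-1/17987) - 1657*(-1/12602) = (-59 + 24)**2*(-1/17987) + 1657/12602 = (-35)**2*(-1/17987) + 1657/12602 = 1225*(-1/17987) + 1657/12602 = -1225/17987 + 1657/12602 = 14367009/226672174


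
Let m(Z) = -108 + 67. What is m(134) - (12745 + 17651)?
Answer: -30437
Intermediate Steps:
m(Z) = -41
m(134) - (12745 + 17651) = -41 - (12745 + 17651) = -41 - 1*30396 = -41 - 30396 = -30437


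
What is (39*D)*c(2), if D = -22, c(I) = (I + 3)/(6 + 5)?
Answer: -390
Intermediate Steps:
c(I) = 3/11 + I/11 (c(I) = (3 + I)/11 = (3 + I)*(1/11) = 3/11 + I/11)
(39*D)*c(2) = (39*(-22))*(3/11 + (1/11)*2) = -858*(3/11 + 2/11) = -858*5/11 = -390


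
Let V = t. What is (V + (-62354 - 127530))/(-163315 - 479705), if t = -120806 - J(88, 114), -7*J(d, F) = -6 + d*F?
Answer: 541201/1125285 ≈ 0.48095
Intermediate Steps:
J(d, F) = 6/7 - F*d/7 (J(d, F) = -(-6 + d*F)/7 = -(-6 + F*d)/7 = 6/7 - F*d/7)
t = -835616/7 (t = -120806 - (6/7 - ⅐*114*88) = -120806 - (6/7 - 10032/7) = -120806 - 1*(-10026/7) = -120806 + 10026/7 = -835616/7 ≈ -1.1937e+5)
V = -835616/7 ≈ -1.1937e+5
(V + (-62354 - 127530))/(-163315 - 479705) = (-835616/7 + (-62354 - 127530))/(-163315 - 479705) = (-835616/7 - 189884)/(-643020) = -2164804/7*(-1/643020) = 541201/1125285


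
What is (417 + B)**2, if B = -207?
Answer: 44100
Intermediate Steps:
(417 + B)**2 = (417 - 207)**2 = 210**2 = 44100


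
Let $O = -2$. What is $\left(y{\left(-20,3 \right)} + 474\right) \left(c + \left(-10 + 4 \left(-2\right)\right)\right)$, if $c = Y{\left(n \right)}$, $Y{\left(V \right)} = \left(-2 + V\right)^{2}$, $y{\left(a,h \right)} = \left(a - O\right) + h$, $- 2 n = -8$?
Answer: $-6426$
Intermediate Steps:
$n = 4$ ($n = \left(- \frac{1}{2}\right) \left(-8\right) = 4$)
$y{\left(a,h \right)} = 2 + a + h$ ($y{\left(a,h \right)} = \left(a - -2\right) + h = \left(a + 2\right) + h = \left(2 + a\right) + h = 2 + a + h$)
$c = 4$ ($c = \left(-2 + 4\right)^{2} = 2^{2} = 4$)
$\left(y{\left(-20,3 \right)} + 474\right) \left(c + \left(-10 + 4 \left(-2\right)\right)\right) = \left(\left(2 - 20 + 3\right) + 474\right) \left(4 + \left(-10 + 4 \left(-2\right)\right)\right) = \left(-15 + 474\right) \left(4 - 18\right) = 459 \left(4 - 18\right) = 459 \left(-14\right) = -6426$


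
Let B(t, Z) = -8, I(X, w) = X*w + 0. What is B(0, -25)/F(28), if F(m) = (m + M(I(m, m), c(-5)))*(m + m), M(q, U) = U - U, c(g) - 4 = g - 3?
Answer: -1/196 ≈ -0.0051020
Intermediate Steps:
I(X, w) = X*w
c(g) = 1 + g (c(g) = 4 + (g - 3) = 4 + (-3 + g) = 1 + g)
M(q, U) = 0
F(m) = 2*m² (F(m) = (m + 0)*(m + m) = m*(2*m) = 2*m²)
B(0, -25)/F(28) = -8/(2*28²) = -8/(2*784) = -8/1568 = -8*1/1568 = -1/196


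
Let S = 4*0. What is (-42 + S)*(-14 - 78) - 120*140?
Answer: -12936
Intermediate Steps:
S = 0
(-42 + S)*(-14 - 78) - 120*140 = (-42 + 0)*(-14 - 78) - 120*140 = -42*(-92) - 16800 = 3864 - 16800 = -12936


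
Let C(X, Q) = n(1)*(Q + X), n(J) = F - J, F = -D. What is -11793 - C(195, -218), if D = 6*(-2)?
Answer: -11540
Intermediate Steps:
D = -12
F = 12 (F = -1*(-12) = 12)
n(J) = 12 - J
C(X, Q) = 11*Q + 11*X (C(X, Q) = (12 - 1*1)*(Q + X) = (12 - 1)*(Q + X) = 11*(Q + X) = 11*Q + 11*X)
-11793 - C(195, -218) = -11793 - (11*(-218) + 11*195) = -11793 - (-2398 + 2145) = -11793 - 1*(-253) = -11793 + 253 = -11540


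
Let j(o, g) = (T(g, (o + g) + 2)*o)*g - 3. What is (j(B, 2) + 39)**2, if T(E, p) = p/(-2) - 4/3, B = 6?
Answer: 1600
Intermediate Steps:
T(E, p) = -4/3 - p/2 (T(E, p) = p*(-1/2) - 4*1/3 = -p/2 - 4/3 = -4/3 - p/2)
j(o, g) = -3 + g*o*(-7/3 - g/2 - o/2) (j(o, g) = ((-4/3 - ((o + g) + 2)/2)*o)*g - 3 = ((-4/3 - ((g + o) + 2)/2)*o)*g - 3 = ((-4/3 - (2 + g + o)/2)*o)*g - 3 = ((-4/3 + (-1 - g/2 - o/2))*o)*g - 3 = ((-7/3 - g/2 - o/2)*o)*g - 3 = (o*(-7/3 - g/2 - o/2))*g - 3 = g*o*(-7/3 - g/2 - o/2) - 3 = -3 + g*o*(-7/3 - g/2 - o/2))
(j(B, 2) + 39)**2 = ((-3 - 1/6*2*6*(14 + 3*2 + 3*6)) + 39)**2 = ((-3 - 1/6*2*6*(14 + 6 + 18)) + 39)**2 = ((-3 - 1/6*2*6*38) + 39)**2 = ((-3 - 76) + 39)**2 = (-79 + 39)**2 = (-40)**2 = 1600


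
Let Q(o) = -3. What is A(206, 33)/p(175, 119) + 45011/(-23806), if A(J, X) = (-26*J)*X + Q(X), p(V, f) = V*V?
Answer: -5586196181/729058750 ≈ -7.6622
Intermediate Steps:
p(V, f) = V²
A(J, X) = -3 - 26*J*X (A(J, X) = (-26*J)*X - 3 = -26*J*X - 3 = -3 - 26*J*X)
A(206, 33)/p(175, 119) + 45011/(-23806) = (-3 - 26*206*33)/(175²) + 45011/(-23806) = (-3 - 176748)/30625 + 45011*(-1/23806) = -176751*1/30625 - 45011/23806 = -176751/30625 - 45011/23806 = -5586196181/729058750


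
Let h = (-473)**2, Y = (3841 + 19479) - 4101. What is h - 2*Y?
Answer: 185291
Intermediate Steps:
Y = 19219 (Y = 23320 - 4101 = 19219)
h = 223729
h - 2*Y = 223729 - 2*19219 = 223729 - 38438 = 185291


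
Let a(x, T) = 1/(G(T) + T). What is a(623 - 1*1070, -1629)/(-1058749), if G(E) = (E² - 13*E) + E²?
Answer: -1/5639775935670 ≈ -1.7731e-13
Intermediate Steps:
G(E) = -13*E + 2*E²
a(x, T) = 1/(T + T*(-13 + 2*T)) (a(x, T) = 1/(T*(-13 + 2*T) + T) = 1/(T + T*(-13 + 2*T)))
a(623 - 1*1070, -1629)/(-1058749) = ((½)/(-1629*(-6 - 1629)))/(-1058749) = ((½)*(-1/1629)/(-1635))*(-1/1058749) = ((½)*(-1/1629)*(-1/1635))*(-1/1058749) = (1/5326830)*(-1/1058749) = -1/5639775935670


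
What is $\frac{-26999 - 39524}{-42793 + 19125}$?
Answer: $\frac{66523}{23668} \approx 2.8107$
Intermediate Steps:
$\frac{-26999 - 39524}{-42793 + 19125} = - \frac{66523}{-23668} = \left(-66523\right) \left(- \frac{1}{23668}\right) = \frac{66523}{23668}$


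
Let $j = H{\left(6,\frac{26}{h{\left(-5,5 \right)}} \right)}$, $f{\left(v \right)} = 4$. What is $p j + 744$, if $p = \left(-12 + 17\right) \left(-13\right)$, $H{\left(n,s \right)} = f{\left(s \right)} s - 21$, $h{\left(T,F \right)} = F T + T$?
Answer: $\frac{7003}{3} \approx 2334.3$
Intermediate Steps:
$h{\left(T,F \right)} = T + F T$
$H{\left(n,s \right)} = -21 + 4 s$ ($H{\left(n,s \right)} = 4 s - 21 = -21 + 4 s$)
$j = - \frac{367}{15}$ ($j = -21 + 4 \frac{26}{\left(-5\right) \left(1 + 5\right)} = -21 + 4 \frac{26}{\left(-5\right) 6} = -21 + 4 \frac{26}{-30} = -21 + 4 \cdot 26 \left(- \frac{1}{30}\right) = -21 + 4 \left(- \frac{13}{15}\right) = -21 - \frac{52}{15} = - \frac{367}{15} \approx -24.467$)
$p = -65$ ($p = 5 \left(-13\right) = -65$)
$p j + 744 = \left(-65\right) \left(- \frac{367}{15}\right) + 744 = \frac{4771}{3} + 744 = \frac{7003}{3}$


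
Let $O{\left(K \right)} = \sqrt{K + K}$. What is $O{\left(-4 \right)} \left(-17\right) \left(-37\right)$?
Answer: $1258 i \sqrt{2} \approx 1779.1 i$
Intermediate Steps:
$O{\left(K \right)} = \sqrt{2} \sqrt{K}$ ($O{\left(K \right)} = \sqrt{2 K} = \sqrt{2} \sqrt{K}$)
$O{\left(-4 \right)} \left(-17\right) \left(-37\right) = \sqrt{2} \sqrt{-4} \left(-17\right) \left(-37\right) = \sqrt{2} \cdot 2 i \left(-17\right) \left(-37\right) = 2 i \sqrt{2} \left(-17\right) \left(-37\right) = - 34 i \sqrt{2} \left(-37\right) = 1258 i \sqrt{2}$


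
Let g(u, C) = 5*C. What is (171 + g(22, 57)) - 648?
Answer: -192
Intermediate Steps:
(171 + g(22, 57)) - 648 = (171 + 5*57) - 648 = (171 + 285) - 648 = 456 - 648 = -192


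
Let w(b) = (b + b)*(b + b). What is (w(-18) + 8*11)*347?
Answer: 480248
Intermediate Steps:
w(b) = 4*b**2 (w(b) = (2*b)*(2*b) = 4*b**2)
(w(-18) + 8*11)*347 = (4*(-18)**2 + 8*11)*347 = (4*324 + 88)*347 = (1296 + 88)*347 = 1384*347 = 480248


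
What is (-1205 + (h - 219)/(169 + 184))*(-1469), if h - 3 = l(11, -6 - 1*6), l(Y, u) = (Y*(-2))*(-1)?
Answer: 625146171/353 ≈ 1.7710e+6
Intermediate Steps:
l(Y, u) = 2*Y (l(Y, u) = -2*Y*(-1) = 2*Y)
h = 25 (h = 3 + 2*11 = 3 + 22 = 25)
(-1205 + (h - 219)/(169 + 184))*(-1469) = (-1205 + (25 - 219)/(169 + 184))*(-1469) = (-1205 - 194/353)*(-1469) = -425559/353*(-1469) = 625146171/353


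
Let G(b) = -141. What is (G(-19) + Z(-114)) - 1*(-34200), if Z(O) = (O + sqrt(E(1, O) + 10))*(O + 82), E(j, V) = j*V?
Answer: 37707 - 64*I*sqrt(26) ≈ 37707.0 - 326.34*I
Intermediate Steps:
E(j, V) = V*j
Z(O) = (82 + O)*(O + sqrt(10 + O)) (Z(O) = (O + sqrt(O*1 + 10))*(O + 82) = (O + sqrt(O + 10))*(82 + O) = (O + sqrt(10 + O))*(82 + O) = (82 + O)*(O + sqrt(10 + O)))
(G(-19) + Z(-114)) - 1*(-34200) = (-141 + ((-114)**2 + 82*(-114) + 82*sqrt(10 - 114) - 114*sqrt(10 - 114))) - 1*(-34200) = (-141 + (12996 - 9348 + 82*sqrt(-104) - 228*I*sqrt(26))) + 34200 = (-141 + (12996 - 9348 + 82*(2*I*sqrt(26)) - 228*I*sqrt(26))) + 34200 = (-141 + (12996 - 9348 + 164*I*sqrt(26) - 228*I*sqrt(26))) + 34200 = (-141 + (3648 - 64*I*sqrt(26))) + 34200 = (3507 - 64*I*sqrt(26)) + 34200 = 37707 - 64*I*sqrt(26)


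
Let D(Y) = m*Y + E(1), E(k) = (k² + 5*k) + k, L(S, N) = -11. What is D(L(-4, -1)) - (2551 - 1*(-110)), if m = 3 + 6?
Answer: -2753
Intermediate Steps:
m = 9
E(k) = k² + 6*k
D(Y) = 7 + 9*Y (D(Y) = 9*Y + 1*(6 + 1) = 9*Y + 1*7 = 9*Y + 7 = 7 + 9*Y)
D(L(-4, -1)) - (2551 - 1*(-110)) = (7 + 9*(-11)) - (2551 - 1*(-110)) = (7 - 99) - (2551 + 110) = -92 - 1*2661 = -92 - 2661 = -2753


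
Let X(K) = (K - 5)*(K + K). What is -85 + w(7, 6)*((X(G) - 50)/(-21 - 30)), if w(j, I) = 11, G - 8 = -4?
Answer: -3697/51 ≈ -72.490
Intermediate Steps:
G = 4 (G = 8 - 4 = 4)
X(K) = 2*K*(-5 + K) (X(K) = (-5 + K)*(2*K) = 2*K*(-5 + K))
-85 + w(7, 6)*((X(G) - 50)/(-21 - 30)) = -85 + 11*((2*4*(-5 + 4) - 50)/(-21 - 30)) = -85 + 11*((2*4*(-1) - 50)/(-51)) = -85 + 11*((-8 - 50)*(-1/51)) = -85 + 11*(-58*(-1/51)) = -85 + 11*(58/51) = -85 + 638/51 = -3697/51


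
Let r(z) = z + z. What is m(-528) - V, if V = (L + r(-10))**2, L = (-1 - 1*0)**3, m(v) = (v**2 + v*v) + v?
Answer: 556599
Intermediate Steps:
r(z) = 2*z
m(v) = v + 2*v**2 (m(v) = (v**2 + v**2) + v = 2*v**2 + v = v + 2*v**2)
L = -1 (L = (-1 + 0)**3 = (-1)**3 = -1)
V = 441 (V = (-1 + 2*(-10))**2 = (-1 - 20)**2 = (-21)**2 = 441)
m(-528) - V = -528*(1 + 2*(-528)) - 1*441 = -528*(1 - 1056) - 441 = -528*(-1055) - 441 = 557040 - 441 = 556599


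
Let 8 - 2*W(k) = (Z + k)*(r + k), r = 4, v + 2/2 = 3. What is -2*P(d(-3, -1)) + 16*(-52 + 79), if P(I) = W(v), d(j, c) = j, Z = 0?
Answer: 436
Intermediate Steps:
v = 2 (v = -1 + 3 = 2)
W(k) = 4 - k*(4 + k)/2 (W(k) = 4 - (0 + k)*(4 + k)/2 = 4 - k*(4 + k)/2)
P(I) = -2 (P(I) = 4 - 2*2 - 1/2*2**2 = 4 - 4 - 1/2*4 = 4 - 4 - 2 = -2)
-2*P(d(-3, -1)) + 16*(-52 + 79) = -2*(-2) + 16*(-52 + 79) = 4 + 16*27 = 4 + 432 = 436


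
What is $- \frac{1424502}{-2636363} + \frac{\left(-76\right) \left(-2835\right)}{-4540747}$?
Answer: $\frac{5900272411014}{11971057383161} \approx 0.49288$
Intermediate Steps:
$- \frac{1424502}{-2636363} + \frac{\left(-76\right) \left(-2835\right)}{-4540747} = \left(-1424502\right) \left(- \frac{1}{2636363}\right) + 215460 \left(- \frac{1}{4540747}\right) = \frac{1424502}{2636363} - \frac{215460}{4540747} = \frac{5900272411014}{11971057383161}$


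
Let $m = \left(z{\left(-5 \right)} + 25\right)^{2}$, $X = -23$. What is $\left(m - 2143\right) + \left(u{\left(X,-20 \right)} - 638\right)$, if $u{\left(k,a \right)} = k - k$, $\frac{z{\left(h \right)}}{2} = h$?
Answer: $-2556$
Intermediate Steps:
$z{\left(h \right)} = 2 h$
$m = 225$ ($m = \left(2 \left(-5\right) + 25\right)^{2} = \left(-10 + 25\right)^{2} = 15^{2} = 225$)
$u{\left(k,a \right)} = 0$
$\left(m - 2143\right) + \left(u{\left(X,-20 \right)} - 638\right) = \left(225 - 2143\right) + \left(0 - 638\right) = -1918 + \left(0 - 638\right) = -1918 - 638 = -2556$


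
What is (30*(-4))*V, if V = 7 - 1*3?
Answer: -480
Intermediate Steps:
V = 4 (V = 7 - 3 = 4)
(30*(-4))*V = (30*(-4))*4 = -120*4 = -480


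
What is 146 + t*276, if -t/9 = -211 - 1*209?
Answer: 1043426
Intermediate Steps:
t = 3780 (t = -9*(-211 - 1*209) = -9*(-211 - 209) = -9*(-420) = 3780)
146 + t*276 = 146 + 3780*276 = 146 + 1043280 = 1043426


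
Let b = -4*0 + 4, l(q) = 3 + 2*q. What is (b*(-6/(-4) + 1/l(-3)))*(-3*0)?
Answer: 0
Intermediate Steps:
b = 4 (b = 0 + 4 = 4)
(b*(-6/(-4) + 1/l(-3)))*(-3*0) = (4*(-6/(-4) + 1/(3 + 2*(-3))))*(-3*0) = (4*(-6*(-¼) + 1/(3 - 6)))*0 = (4*(3/2 + 1/(-3)))*0 = (4*(3/2 + 1*(-⅓)))*0 = (4*(3/2 - ⅓))*0 = (4*(7/6))*0 = (14/3)*0 = 0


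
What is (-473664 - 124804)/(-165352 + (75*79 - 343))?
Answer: 23018/6145 ≈ 3.7458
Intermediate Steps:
(-473664 - 124804)/(-165352 + (75*79 - 343)) = -598468/(-165352 + (5925 - 343)) = -598468/(-165352 + 5582) = -598468/(-159770) = -598468*(-1/159770) = 23018/6145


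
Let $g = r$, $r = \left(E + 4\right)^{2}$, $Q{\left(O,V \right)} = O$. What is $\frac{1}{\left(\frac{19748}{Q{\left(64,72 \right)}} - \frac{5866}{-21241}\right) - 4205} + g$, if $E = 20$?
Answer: $\frac{762700732976}{1324133807} \approx 576.0$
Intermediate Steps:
$r = 576$ ($r = \left(20 + 4\right)^{2} = 24^{2} = 576$)
$g = 576$
$\frac{1}{\left(\frac{19748}{Q{\left(64,72 \right)}} - \frac{5866}{-21241}\right) - 4205} + g = \frac{1}{\left(\frac{19748}{64} - \frac{5866}{-21241}\right) - 4205} + 576 = \frac{1}{\left(19748 \cdot \frac{1}{64} - - \frac{5866}{21241}\right) - 4205} + 576 = \frac{1}{\left(\frac{4937}{16} + \frac{5866}{21241}\right) - 4205} + 576 = \frac{1}{\frac{104960673}{339856} - 4205} + 576 = \frac{1}{- \frac{1324133807}{339856}} + 576 = - \frac{339856}{1324133807} + 576 = \frac{762700732976}{1324133807}$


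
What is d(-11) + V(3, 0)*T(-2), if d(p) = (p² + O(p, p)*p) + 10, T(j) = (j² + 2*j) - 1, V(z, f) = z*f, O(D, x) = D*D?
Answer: -1200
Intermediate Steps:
O(D, x) = D²
V(z, f) = f*z
T(j) = -1 + j² + 2*j
d(p) = 10 + p² + p³ (d(p) = (p² + p²*p) + 10 = (p² + p³) + 10 = 10 + p² + p³)
d(-11) + V(3, 0)*T(-2) = (10 + (-11)² + (-11)³) + (0*3)*(-1 + (-2)² + 2*(-2)) = (10 + 121 - 1331) + 0*(-1 + 4 - 4) = -1200 + 0*(-1) = -1200 + 0 = -1200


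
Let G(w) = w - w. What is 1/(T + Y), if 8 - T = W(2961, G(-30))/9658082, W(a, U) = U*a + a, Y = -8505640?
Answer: -1379726/11735441617255 ≈ -1.1757e-7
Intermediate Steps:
G(w) = 0
W(a, U) = a + U*a
T = 11037385/1379726 (T = 8 - 2961*(1 + 0)/9658082 = 8 - 2961*1/9658082 = 8 - 2961/9658082 = 8 - 1*423/1379726 = 8 - 423/1379726 = 11037385/1379726 ≈ 7.9997)
1/(T + Y) = 1/(11037385/1379726 - 8505640) = 1/(-11735441617255/1379726) = -1379726/11735441617255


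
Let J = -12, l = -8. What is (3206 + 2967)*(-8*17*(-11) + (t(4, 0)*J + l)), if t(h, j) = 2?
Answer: 9037272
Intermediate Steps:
(3206 + 2967)*(-8*17*(-11) + (t(4, 0)*J + l)) = (3206 + 2967)*(-8*17*(-11) + (2*(-12) - 8)) = 6173*(-136*(-11) + (-24 - 8)) = 6173*(1496 - 32) = 6173*1464 = 9037272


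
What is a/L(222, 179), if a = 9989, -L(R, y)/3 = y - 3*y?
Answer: 9989/1074 ≈ 9.3008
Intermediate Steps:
L(R, y) = 6*y (L(R, y) = -3*(y - 3*y) = -(-6)*y = 6*y)
a/L(222, 179) = 9989/((6*179)) = 9989/1074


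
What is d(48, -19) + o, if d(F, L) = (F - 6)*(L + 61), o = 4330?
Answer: 6094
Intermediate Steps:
d(F, L) = (-6 + F)*(61 + L)
d(48, -19) + o = (-366 - 6*(-19) + 61*48 + 48*(-19)) + 4330 = (-366 + 114 + 2928 - 912) + 4330 = 1764 + 4330 = 6094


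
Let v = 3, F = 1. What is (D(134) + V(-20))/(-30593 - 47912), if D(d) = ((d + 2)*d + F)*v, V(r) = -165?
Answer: -10902/15701 ≈ -0.69435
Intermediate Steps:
D(d) = 3 + 3*d*(2 + d) (D(d) = ((d + 2)*d + 1)*3 = ((2 + d)*d + 1)*3 = (d*(2 + d) + 1)*3 = (1 + d*(2 + d))*3 = 3 + 3*d*(2 + d))
(D(134) + V(-20))/(-30593 - 47912) = ((3 + 3*134**2 + 6*134) - 165)/(-30593 - 47912) = ((3 + 3*17956 + 804) - 165)/(-78505) = ((3 + 53868 + 804) - 165)*(-1/78505) = (54675 - 165)*(-1/78505) = 54510*(-1/78505) = -10902/15701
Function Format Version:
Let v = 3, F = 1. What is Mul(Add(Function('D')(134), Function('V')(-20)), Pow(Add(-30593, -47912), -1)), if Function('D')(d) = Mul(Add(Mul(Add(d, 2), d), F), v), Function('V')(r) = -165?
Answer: Rational(-10902, 15701) ≈ -0.69435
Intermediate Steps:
Function('D')(d) = Add(3, Mul(3, d, Add(2, d))) (Function('D')(d) = Mul(Add(Mul(Add(d, 2), d), 1), 3) = Mul(Add(Mul(Add(2, d), d), 1), 3) = Mul(Add(Mul(d, Add(2, d)), 1), 3) = Mul(Add(1, Mul(d, Add(2, d))), 3) = Add(3, Mul(3, d, Add(2, d))))
Mul(Add(Function('D')(134), Function('V')(-20)), Pow(Add(-30593, -47912), -1)) = Mul(Add(Add(3, Mul(3, Pow(134, 2)), Mul(6, 134)), -165), Pow(Add(-30593, -47912), -1)) = Mul(Add(Add(3, Mul(3, 17956), 804), -165), Pow(-78505, -1)) = Mul(Add(Add(3, 53868, 804), -165), Rational(-1, 78505)) = Mul(Add(54675, -165), Rational(-1, 78505)) = Mul(54510, Rational(-1, 78505)) = Rational(-10902, 15701)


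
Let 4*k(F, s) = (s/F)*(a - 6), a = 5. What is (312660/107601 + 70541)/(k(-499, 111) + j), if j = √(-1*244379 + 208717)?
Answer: 560580607243452/5095911300076571 - 10080350378900272*I*√35662/5095911300076571 ≈ 0.11001 - 373.56*I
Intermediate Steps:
k(F, s) = -s/(4*F) (k(F, s) = ((s/F)*(5 - 6))/4 = ((s/F)*(-1))/4 = (-s/F)/4 = -s/(4*F))
j = I*√35662 (j = √(-244379 + 208717) = √(-35662) = I*√35662 ≈ 188.84*I)
(312660/107601 + 70541)/(k(-499, 111) + j) = (312660/107601 + 70541)/(-¼*111/(-499) + I*√35662) = (312660*(1/107601) + 70541)/(-¼*111*(-1/499) + I*√35662) = (104220/35867 + 70541)/(111/1996 + I*√35662) = 2530198267/(35867*(111/1996 + I*√35662))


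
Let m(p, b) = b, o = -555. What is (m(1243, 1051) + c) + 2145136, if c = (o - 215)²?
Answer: 2739087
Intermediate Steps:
c = 592900 (c = (-555 - 215)² = (-770)² = 592900)
(m(1243, 1051) + c) + 2145136 = (1051 + 592900) + 2145136 = 593951 + 2145136 = 2739087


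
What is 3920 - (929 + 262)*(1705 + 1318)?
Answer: -3596473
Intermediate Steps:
3920 - (929 + 262)*(1705 + 1318) = 3920 - 1191*3023 = 3920 - 1*3600393 = 3920 - 3600393 = -3596473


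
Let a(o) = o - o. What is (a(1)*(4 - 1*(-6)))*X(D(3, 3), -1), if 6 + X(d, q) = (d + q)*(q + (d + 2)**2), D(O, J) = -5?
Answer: 0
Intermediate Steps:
a(o) = 0
X(d, q) = -6 + (d + q)*(q + (2 + d)**2) (X(d, q) = -6 + (d + q)*(q + (d + 2)**2) = -6 + (d + q)*(q + (2 + d)**2))
(a(1)*(4 - 1*(-6)))*X(D(3, 3), -1) = (0*(4 - 1*(-6)))*(-6 + (-1)**2 - 5*(-1) - 5*(2 - 5)**2 - (2 - 5)**2) = (0*(4 + 6))*(-6 + 1 + 5 - 5*(-3)**2 - 1*(-3)**2) = (0*10)*(-6 + 1 + 5 - 5*9 - 1*9) = 0*(-6 + 1 + 5 - 45 - 9) = 0*(-54) = 0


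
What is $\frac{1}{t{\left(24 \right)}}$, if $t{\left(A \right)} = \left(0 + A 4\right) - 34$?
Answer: $\frac{1}{62} \approx 0.016129$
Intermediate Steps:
$t{\left(A \right)} = -34 + 4 A$ ($t{\left(A \right)} = \left(0 + 4 A\right) - 34 = 4 A - 34 = -34 + 4 A$)
$\frac{1}{t{\left(24 \right)}} = \frac{1}{-34 + 4 \cdot 24} = \frac{1}{-34 + 96} = \frac{1}{62}$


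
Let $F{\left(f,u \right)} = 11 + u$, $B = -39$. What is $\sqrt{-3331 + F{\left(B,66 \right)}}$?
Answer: $i \sqrt{3254} \approx 57.044 i$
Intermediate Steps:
$\sqrt{-3331 + F{\left(B,66 \right)}} = \sqrt{-3331 + \left(11 + 66\right)} = \sqrt{-3331 + 77} = \sqrt{-3254} = i \sqrt{3254}$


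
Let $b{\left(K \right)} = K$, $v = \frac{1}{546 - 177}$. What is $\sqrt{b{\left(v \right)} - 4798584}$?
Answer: $\frac{i \sqrt{72597777295}}{123} \approx 2190.6 i$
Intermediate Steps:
$v = \frac{1}{369} \approx 0.00271$
$\sqrt{b{\left(v \right)} - 4798584} = \sqrt{\frac{1}{369} - 4798584} = \sqrt{- \frac{1770677495}{369}} = \frac{i \sqrt{72597777295}}{123}$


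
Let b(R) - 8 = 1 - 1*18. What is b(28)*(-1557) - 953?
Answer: 13060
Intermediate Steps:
b(R) = -9 (b(R) = 8 + (1 - 1*18) = 8 + (1 - 18) = 8 - 17 = -9)
b(28)*(-1557) - 953 = -9*(-1557) - 953 = 14013 - 953 = 13060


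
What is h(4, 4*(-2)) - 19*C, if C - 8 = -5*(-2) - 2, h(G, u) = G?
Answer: -300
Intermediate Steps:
C = 16 (C = 8 + (-5*(-2) - 2) = 8 + (10 - 2) = 8 + 8 = 16)
h(4, 4*(-2)) - 19*C = 4 - 19*16 = 4 - 304 = -300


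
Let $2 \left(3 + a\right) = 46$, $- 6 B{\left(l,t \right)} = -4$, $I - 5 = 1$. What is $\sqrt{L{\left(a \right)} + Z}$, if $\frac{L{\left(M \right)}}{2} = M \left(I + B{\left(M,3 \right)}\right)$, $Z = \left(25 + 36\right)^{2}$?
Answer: $\frac{\sqrt{35889}}{3} \approx 63.148$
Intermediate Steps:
$I = 6$ ($I = 5 + 1 = 6$)
$B{\left(l,t \right)} = \frac{2}{3}$ ($B{\left(l,t \right)} = \left(- \frac{1}{6}\right) \left(-4\right) = \frac{2}{3}$)
$a = 20$ ($a = -3 + \frac{1}{2} \cdot 46 = -3 + 23 = 20$)
$Z = 3721$ ($Z = 61^{2} = 3721$)
$L{\left(M \right)} = \frac{40 M}{3}$ ($L{\left(M \right)} = 2 M \left(6 + \frac{2}{3}\right) = 2 M \frac{20}{3} = 2 \frac{20 M}{3} = \frac{40 M}{3}$)
$\sqrt{L{\left(a \right)} + Z} = \sqrt{\frac{40}{3} \cdot 20 + 3721} = \sqrt{\frac{800}{3} + 3721} = \sqrt{\frac{11963}{3}} = \frac{\sqrt{35889}}{3}$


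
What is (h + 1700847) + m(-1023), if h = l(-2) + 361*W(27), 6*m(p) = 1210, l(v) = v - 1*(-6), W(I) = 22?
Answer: 5126984/3 ≈ 1.7090e+6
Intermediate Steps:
l(v) = 6 + v (l(v) = v + 6 = 6 + v)
m(p) = 605/3 (m(p) = (1/6)*1210 = 605/3)
h = 7946 (h = (6 - 2) + 361*22 = 4 + 7942 = 7946)
(h + 1700847) + m(-1023) = (7946 + 1700847) + 605/3 = 1708793 + 605/3 = 5126984/3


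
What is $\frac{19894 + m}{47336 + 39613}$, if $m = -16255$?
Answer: $\frac{1213}{28983} \approx 0.041852$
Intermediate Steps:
$\frac{19894 + m}{47336 + 39613} = \frac{19894 - 16255}{47336 + 39613} = \frac{3639}{86949} = 3639 \cdot \frac{1}{86949} = \frac{1213}{28983}$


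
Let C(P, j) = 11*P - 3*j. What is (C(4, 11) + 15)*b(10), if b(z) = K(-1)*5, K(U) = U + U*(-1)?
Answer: 0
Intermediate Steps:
C(P, j) = -3*j + 11*P
K(U) = 0 (K(U) = U - U = 0)
b(z) = 0 (b(z) = 0*5 = 0)
(C(4, 11) + 15)*b(10) = ((-3*11 + 11*4) + 15)*0 = ((-33 + 44) + 15)*0 = (11 + 15)*0 = 26*0 = 0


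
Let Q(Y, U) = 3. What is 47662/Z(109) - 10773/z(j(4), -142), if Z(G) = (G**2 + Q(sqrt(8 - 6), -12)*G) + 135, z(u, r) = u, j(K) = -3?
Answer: 44371375/12343 ≈ 3594.9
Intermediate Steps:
Z(G) = 135 + G**2 + 3*G (Z(G) = (G**2 + 3*G) + 135 = 135 + G**2 + 3*G)
47662/Z(109) - 10773/z(j(4), -142) = 47662/(135 + 109**2 + 3*109) - 10773/(-3) = 47662/(135 + 11881 + 327) - 10773*(-1/3) = 47662/12343 + 3591 = 44371375/12343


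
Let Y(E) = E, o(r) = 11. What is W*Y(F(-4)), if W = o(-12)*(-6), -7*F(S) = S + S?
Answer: -528/7 ≈ -75.429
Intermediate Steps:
F(S) = -2*S/7 (F(S) = -(S + S)/7 = -2*S/7)
W = -66 (W = 11*(-6) = -66)
W*Y(F(-4)) = -(-132)*(-4)/7 = -66*8/7 = -528/7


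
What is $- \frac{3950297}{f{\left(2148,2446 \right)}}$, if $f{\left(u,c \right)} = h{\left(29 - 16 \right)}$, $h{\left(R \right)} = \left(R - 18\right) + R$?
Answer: $- \frac{3950297}{8} \approx -4.9379 \cdot 10^{5}$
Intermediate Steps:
$h{\left(R \right)} = -18 + 2 R$ ($h{\left(R \right)} = \left(-18 + R\right) + R = -18 + 2 R$)
$f{\left(u,c \right)} = 8$ ($f{\left(u,c \right)} = -18 + 2 \left(29 - 16\right) = -18 + 2 \cdot 13 = -18 + 26 = 8$)
$- \frac{3950297}{f{\left(2148,2446 \right)}} = - \frac{3950297}{8}$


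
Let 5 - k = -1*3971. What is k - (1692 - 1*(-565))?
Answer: 1719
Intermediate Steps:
k = 3976 (k = 5 - (-1)*3971 = 5 - 1*(-3971) = 5 + 3971 = 3976)
k - (1692 - 1*(-565)) = 3976 - (1692 - 1*(-565)) = 3976 - (1692 + 565) = 3976 - 1*2257 = 3976 - 2257 = 1719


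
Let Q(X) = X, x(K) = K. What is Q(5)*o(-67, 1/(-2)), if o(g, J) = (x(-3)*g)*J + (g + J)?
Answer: -840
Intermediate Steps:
o(g, J) = J + g - 3*J*g (o(g, J) = (-3*g)*J + (g + J) = -3*J*g + (J + g) = J + g - 3*J*g)
Q(5)*o(-67, 1/(-2)) = 5*(1/(-2) - 67 - 3*(-67)/(-2)) = 5*(-1/2 - 67 - 3*(-1/2)*(-67)) = 5*(-1/2 - 67 - 201/2) = 5*(-168) = -840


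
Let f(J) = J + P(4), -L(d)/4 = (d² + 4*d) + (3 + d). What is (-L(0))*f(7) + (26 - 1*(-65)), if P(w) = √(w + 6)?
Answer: 175 + 12*√10 ≈ 212.95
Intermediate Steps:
P(w) = √(6 + w)
L(d) = -12 - 20*d - 4*d² (L(d) = -4*((d² + 4*d) + (3 + d)) = -4*(3 + d² + 5*d) = -12 - 20*d - 4*d²)
f(J) = J + √10 (f(J) = J + √(6 + 4) = J + √10)
(-L(0))*f(7) + (26 - 1*(-65)) = (-(-12 - 20*0 - 4*0²))*(7 + √10) + (26 - 1*(-65)) = (-(-12 + 0 - 4*0))*(7 + √10) + (26 + 65) = (-(-12 + 0 + 0))*(7 + √10) + 91 = (-1*(-12))*(7 + √10) + 91 = 12*(7 + √10) + 91 = (84 + 12*√10) + 91 = 175 + 12*√10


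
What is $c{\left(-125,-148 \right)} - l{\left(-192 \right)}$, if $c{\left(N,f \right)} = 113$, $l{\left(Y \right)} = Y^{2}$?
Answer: $-36751$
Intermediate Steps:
$c{\left(-125,-148 \right)} - l{\left(-192 \right)} = 113 - \left(-192\right)^{2} = 113 - 36864 = -36751$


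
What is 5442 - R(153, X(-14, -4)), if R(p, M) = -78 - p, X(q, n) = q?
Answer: 5673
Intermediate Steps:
5442 - R(153, X(-14, -4)) = 5442 - (-78 - 1*153) = 5442 - (-78 - 153) = 5442 - 1*(-231) = 5442 + 231 = 5673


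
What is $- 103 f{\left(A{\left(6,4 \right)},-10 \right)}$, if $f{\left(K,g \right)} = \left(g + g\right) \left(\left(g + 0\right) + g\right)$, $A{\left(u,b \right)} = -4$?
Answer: $-41200$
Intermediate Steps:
$f{\left(K,g \right)} = 4 g^{2}$ ($f{\left(K,g \right)} = 2 g \left(g + g\right) = 2 g 2 g = 4 g^{2}$)
$- 103 f{\left(A{\left(6,4 \right)},-10 \right)} = - 103 \cdot 4 \left(-10\right)^{2} = - 103 \cdot 4 \cdot 100 = \left(-103\right) 400 = -41200$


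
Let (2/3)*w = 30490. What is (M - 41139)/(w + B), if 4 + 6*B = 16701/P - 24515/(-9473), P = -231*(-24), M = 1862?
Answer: -4125523480848/4803878014135 ≈ -0.85879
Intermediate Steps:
w = 45735 (w = (3/2)*30490 = 45735)
P = 5544
B = 28015495/105036624 (B = -⅔ + (16701/5544 - 24515/(-9473))/6 = -⅔ + (16701*(1/5544) - 24515*(-1/9473))/6 = -⅔ + (5567/1848 + 24515/9473)/6 = -⅔ + (⅙)*(98039911/17506104) = -⅔ + 98039911/105036624 = 28015495/105036624 ≈ 0.26672)
(M - 41139)/(w + B) = (1862 - 41139)/(45735 + 28015495/105036624) = -39277/4803878014135/105036624 = -39277*105036624/4803878014135 = -4125523480848/4803878014135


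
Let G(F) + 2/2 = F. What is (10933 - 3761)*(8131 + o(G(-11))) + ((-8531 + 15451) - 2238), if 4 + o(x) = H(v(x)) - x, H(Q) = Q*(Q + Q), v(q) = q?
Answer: 60443126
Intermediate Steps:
G(F) = -1 + F
H(Q) = 2*Q**2 (H(Q) = Q*(2*Q) = 2*Q**2)
o(x) = -4 - x + 2*x**2 (o(x) = -4 + (2*x**2 - x) = -4 + (-x + 2*x**2) = -4 - x + 2*x**2)
(10933 - 3761)*(8131 + o(G(-11))) + ((-8531 + 15451) - 2238) = (10933 - 3761)*(8131 + (-4 - (-1 - 11) + 2*(-1 - 11)**2)) + ((-8531 + 15451) - 2238) = 7172*(8131 + (-4 - 1*(-12) + 2*(-12)**2)) + (6920 - 2238) = 7172*(8131 + (-4 + 12 + 2*144)) + 4682 = 7172*(8131 + (-4 + 12 + 288)) + 4682 = 7172*(8131 + 296) + 4682 = 7172*8427 + 4682 = 60438444 + 4682 = 60443126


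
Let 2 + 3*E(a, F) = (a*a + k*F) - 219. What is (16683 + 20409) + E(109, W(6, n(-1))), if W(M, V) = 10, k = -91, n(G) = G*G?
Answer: 122026/3 ≈ 40675.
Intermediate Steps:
n(G) = G²
E(a, F) = -221/3 - 91*F/3 + a²/3 (E(a, F) = -⅔ + ((a*a - 91*F) - 219)/3 = -⅔ + ((a² - 91*F) - 219)/3 = -⅔ + (-219 + a² - 91*F)/3 = -⅔ + (-73 - 91*F/3 + a²/3) = -221/3 - 91*F/3 + a²/3)
(16683 + 20409) + E(109, W(6, n(-1))) = (16683 + 20409) + (-221/3 - 91/3*10 + (⅓)*109²) = 37092 + (-221/3 - 910/3 + (⅓)*11881) = 37092 + (-221/3 - 910/3 + 11881/3) = 37092 + 10750/3 = 122026/3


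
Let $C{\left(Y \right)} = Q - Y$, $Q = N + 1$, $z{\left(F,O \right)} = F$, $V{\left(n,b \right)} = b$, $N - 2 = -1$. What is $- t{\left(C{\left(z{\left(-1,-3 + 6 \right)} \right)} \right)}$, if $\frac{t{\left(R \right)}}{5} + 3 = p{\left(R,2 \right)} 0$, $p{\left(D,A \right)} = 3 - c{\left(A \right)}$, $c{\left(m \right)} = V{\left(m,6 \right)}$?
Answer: $15$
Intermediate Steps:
$N = 1$ ($N = 2 - 1 = 1$)
$c{\left(m \right)} = 6$
$Q = 2$ ($Q = 1 + 1 = 2$)
$p{\left(D,A \right)} = -3$ ($p{\left(D,A \right)} = 3 - 6 = -3$)
$C{\left(Y \right)} = 2 - Y$
$t{\left(R \right)} = -15$ ($t{\left(R \right)} = -15 + 5 \left(\left(-3\right) 0\right) = -15 + 5 \cdot 0 = -15 + 0 = -15$)
$- t{\left(C{\left(z{\left(-1,-3 + 6 \right)} \right)} \right)} = \left(-1\right) \left(-15\right) = 15$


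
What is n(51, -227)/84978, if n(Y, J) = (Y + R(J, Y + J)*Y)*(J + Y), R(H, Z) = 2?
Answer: -1496/4721 ≈ -0.31688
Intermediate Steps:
n(Y, J) = 3*Y*(J + Y) (n(Y, J) = (Y + 2*Y)*(J + Y) = (3*Y)*(J + Y) = 3*Y*(J + Y))
n(51, -227)/84978 = (3*51*(-227 + 51))/84978 = (3*51*(-176))*(1/84978) = -26928*1/84978 = -1496/4721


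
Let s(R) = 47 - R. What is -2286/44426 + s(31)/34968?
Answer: -4951627/97093023 ≈ -0.050999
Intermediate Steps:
-2286/44426 + s(31)/34968 = -2286/44426 + (47 - 1*31)/34968 = -2286*1/44426 + (47 - 31)*(1/34968) = -1143/22213 + 16*(1/34968) = -1143/22213 + 2/4371 = -4951627/97093023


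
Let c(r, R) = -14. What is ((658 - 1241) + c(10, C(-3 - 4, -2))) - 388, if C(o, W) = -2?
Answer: -985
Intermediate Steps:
((658 - 1241) + c(10, C(-3 - 4, -2))) - 388 = ((658 - 1241) - 14) - 388 = (-583 - 14) - 388 = -597 - 388 = -985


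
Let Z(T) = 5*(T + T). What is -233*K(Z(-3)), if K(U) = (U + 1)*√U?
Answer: 6757*I*√30 ≈ 37010.0*I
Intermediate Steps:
Z(T) = 10*T (Z(T) = 5*(2*T) = 10*T)
K(U) = √U*(1 + U) (K(U) = (1 + U)*√U = √U*(1 + U))
-233*K(Z(-3)) = -233*√(10*(-3))*(1 + 10*(-3)) = -233*√(-30)*(1 - 30) = -233*I*√30*(-29) = -(-6757)*I*√30 = 6757*I*√30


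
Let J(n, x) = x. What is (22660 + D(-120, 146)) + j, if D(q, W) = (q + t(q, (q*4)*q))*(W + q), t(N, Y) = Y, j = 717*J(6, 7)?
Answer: 1522159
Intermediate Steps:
j = 5019 (j = 717*7 = 5019)
D(q, W) = (W + q)*(q + 4*q**2) (D(q, W) = (q + (q*4)*q)*(W + q) = (q + (4*q)*q)*(W + q) = (q + 4*q**2)*(W + q) = (W + q)*(q + 4*q**2))
(22660 + D(-120, 146)) + j = (22660 - 120*(146 - 120 + 4*(-120)**2 + 4*146*(-120))) + 5019 = (22660 - 120*(146 - 120 + 4*14400 - 70080)) + 5019 = (22660 - 120*(146 - 120 + 57600 - 70080)) + 5019 = (22660 - 120*(-12454)) + 5019 = (22660 + 1494480) + 5019 = 1517140 + 5019 = 1522159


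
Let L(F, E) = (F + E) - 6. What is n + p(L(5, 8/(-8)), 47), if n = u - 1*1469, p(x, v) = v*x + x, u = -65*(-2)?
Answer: -1435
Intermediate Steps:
u = 130
L(F, E) = -6 + E + F (L(F, E) = (E + F) - 6 = -6 + E + F)
p(x, v) = x + v*x
n = -1339 (n = 130 - 1*1469 = 130 - 1469 = -1339)
n + p(L(5, 8/(-8)), 47) = -1339 + (-6 + 8/(-8) + 5)*(1 + 47) = -1339 + (-6 + 8*(-1/8) + 5)*48 = -1339 + (-6 - 1 + 5)*48 = -1339 - 2*48 = -1339 - 96 = -1435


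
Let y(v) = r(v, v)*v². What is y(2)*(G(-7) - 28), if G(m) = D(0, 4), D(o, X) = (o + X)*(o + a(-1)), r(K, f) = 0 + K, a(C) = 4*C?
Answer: -352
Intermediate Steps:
r(K, f) = K
D(o, X) = (-4 + o)*(X + o) (D(o, X) = (o + X)*(o + 4*(-1)) = (X + o)*(o - 4) = (X + o)*(-4 + o) = (-4 + o)*(X + o))
y(v) = v³ (y(v) = v*v² = v³)
G(m) = -16 (G(m) = 0² - 4*4 - 4*0 + 4*0 = 0 - 16 + 0 + 0 = -16)
y(2)*(G(-7) - 28) = 2³*(-16 - 28) = 8*(-44) = -352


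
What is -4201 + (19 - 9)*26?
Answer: -3941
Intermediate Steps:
-4201 + (19 - 9)*26 = -4201 + 10*26 = -4201 + 260 = -3941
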